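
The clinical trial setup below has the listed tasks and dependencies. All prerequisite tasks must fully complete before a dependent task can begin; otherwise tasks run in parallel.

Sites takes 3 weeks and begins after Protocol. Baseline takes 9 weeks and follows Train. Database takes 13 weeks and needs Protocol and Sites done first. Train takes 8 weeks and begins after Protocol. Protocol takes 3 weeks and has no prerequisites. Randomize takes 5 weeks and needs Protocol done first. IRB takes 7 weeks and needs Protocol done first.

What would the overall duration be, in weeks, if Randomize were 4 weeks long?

Critical path before the change: Protocol→Train→Baseline = 3+8+9 = 20 giving 20 weeks.
The longest path through Randomize is only 8 weeks, so Randomize has float 12.
No other chain overtakes it, so the finish is 20 weeks.

20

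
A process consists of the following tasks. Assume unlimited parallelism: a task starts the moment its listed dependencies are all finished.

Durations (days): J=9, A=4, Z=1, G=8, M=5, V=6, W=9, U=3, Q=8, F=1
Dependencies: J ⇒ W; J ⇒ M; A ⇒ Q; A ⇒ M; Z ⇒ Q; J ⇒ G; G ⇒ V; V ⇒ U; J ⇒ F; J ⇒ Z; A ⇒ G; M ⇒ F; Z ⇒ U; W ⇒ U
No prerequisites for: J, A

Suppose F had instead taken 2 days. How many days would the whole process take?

26

Baseline: J→G→V→U = 9+8+6+3 = 26 → 26 days.
F has 11 days of float (longest path through it is 15).
The critical path is still J→G→V→U; finish is now 26 days.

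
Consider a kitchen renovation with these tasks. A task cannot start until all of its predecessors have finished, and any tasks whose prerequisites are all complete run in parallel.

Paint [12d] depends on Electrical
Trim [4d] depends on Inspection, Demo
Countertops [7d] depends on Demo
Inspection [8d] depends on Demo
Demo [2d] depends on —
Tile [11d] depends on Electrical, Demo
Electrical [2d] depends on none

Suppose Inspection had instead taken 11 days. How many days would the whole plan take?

The binding path is Demo→Inspection→Trim = 2+8+4 = 14; finish at 14 days.
Since Inspection is critical, the +3 change carries straight to that chain (now 17 days).
That remains the longest chain; total 17 days.

17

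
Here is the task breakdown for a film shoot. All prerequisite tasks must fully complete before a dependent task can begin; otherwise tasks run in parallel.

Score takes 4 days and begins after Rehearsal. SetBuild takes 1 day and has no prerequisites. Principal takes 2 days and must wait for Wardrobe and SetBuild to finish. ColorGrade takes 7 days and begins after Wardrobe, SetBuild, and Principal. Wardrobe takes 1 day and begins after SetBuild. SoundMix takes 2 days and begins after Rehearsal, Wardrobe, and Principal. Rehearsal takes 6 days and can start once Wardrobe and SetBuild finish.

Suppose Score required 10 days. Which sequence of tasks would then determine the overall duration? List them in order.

SetBuild, Wardrobe, Rehearsal, Score

As given, the longest chain is SetBuild→Wardrobe→Rehearsal→Score = 1+1+6+4 = 12, so the finish is 12 days.
Score is on the critical path; changing it to 10 makes that path 18 days.
No other chain overtakes it, so the finish is 18 days.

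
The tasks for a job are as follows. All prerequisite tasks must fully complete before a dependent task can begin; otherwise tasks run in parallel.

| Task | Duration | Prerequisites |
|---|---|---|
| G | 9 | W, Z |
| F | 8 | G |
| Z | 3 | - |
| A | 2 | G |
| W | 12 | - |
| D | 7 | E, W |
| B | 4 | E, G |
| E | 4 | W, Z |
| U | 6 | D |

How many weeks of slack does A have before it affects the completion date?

6

Critical path: W→E→D→U = 12+4+7+6 = 29, so the finish is 29 weeks.
Longest path through A: 23 weeks (earliest finish 23, latest finish 29).
Slack of A = 27 − 21 = 6 weeks.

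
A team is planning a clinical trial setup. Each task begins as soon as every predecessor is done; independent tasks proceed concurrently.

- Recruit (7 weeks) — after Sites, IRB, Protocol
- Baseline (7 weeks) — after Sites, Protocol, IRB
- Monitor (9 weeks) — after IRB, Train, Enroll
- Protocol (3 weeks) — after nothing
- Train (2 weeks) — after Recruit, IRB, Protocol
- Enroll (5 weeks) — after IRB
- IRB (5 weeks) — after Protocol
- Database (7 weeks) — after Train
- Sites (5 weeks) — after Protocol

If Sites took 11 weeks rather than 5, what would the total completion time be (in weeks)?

Critical path before the change: Protocol→Sites→Recruit→Train→Monitor = 3+5+7+2+9 = 26 giving 26 weeks.
Since Sites is critical, the +6 change carries straight to that chain (now 32 weeks).
That remains the longest chain; total 32 weeks.

32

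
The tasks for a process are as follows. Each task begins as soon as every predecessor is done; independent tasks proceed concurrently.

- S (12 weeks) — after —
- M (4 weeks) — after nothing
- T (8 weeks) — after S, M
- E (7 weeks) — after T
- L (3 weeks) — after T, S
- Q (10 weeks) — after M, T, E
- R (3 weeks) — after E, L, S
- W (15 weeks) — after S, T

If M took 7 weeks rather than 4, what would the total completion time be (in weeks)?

As given, the longest chain is S→T→E→Q = 12+8+7+10 = 37, so the finish is 37 weeks.
M is off the critical path — its longest chain is 29 weeks, giving 8 of slack.
The critical path is still S→T→E→Q; finish is now 37 weeks.

37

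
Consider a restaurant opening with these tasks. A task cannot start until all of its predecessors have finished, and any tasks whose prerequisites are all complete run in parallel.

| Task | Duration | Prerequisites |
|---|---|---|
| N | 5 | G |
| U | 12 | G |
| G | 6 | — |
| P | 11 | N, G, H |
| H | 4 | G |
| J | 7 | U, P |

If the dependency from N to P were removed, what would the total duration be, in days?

Original critical path: G→N→P→J = 6+5+11+7 = 29 ⇒ 29 days.
Without N→P, P's earliest start moves from 11 to 10.
After: G→H→P→J = 6+4+11+7 = 28 → 28 days.

28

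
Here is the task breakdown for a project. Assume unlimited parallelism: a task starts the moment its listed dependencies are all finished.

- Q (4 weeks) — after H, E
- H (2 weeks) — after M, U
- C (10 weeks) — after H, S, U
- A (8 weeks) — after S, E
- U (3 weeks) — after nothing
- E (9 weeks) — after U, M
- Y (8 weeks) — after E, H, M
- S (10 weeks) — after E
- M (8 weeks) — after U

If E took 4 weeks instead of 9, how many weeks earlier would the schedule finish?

Baseline: U→M→E→S→C = 3+8+9+10+10 = 40 → 40 weeks.
E is on the critical path; changing it to 4 makes that path 35 weeks.
That remains the longest chain; total 35 weeks.
Change in finish: 35 − 40 = -5 weeks.

5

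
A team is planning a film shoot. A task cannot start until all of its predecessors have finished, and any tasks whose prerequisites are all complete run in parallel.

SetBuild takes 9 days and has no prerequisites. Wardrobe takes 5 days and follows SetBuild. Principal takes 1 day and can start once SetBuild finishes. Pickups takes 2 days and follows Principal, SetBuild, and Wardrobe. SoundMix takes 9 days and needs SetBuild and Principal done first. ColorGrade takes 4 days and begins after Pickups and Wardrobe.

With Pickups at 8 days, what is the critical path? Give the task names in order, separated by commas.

SetBuild, Wardrobe, Pickups, ColorGrade

Critical path before the change: SetBuild→Wardrobe→Pickups→ColorGrade = 9+5+2+4 = 20 giving 20 days.
Since Pickups is critical, the +6 change carries straight to that chain (now 26 days).
The critical path is still SetBuild→Wardrobe→Pickups→ColorGrade; finish is now 26 days.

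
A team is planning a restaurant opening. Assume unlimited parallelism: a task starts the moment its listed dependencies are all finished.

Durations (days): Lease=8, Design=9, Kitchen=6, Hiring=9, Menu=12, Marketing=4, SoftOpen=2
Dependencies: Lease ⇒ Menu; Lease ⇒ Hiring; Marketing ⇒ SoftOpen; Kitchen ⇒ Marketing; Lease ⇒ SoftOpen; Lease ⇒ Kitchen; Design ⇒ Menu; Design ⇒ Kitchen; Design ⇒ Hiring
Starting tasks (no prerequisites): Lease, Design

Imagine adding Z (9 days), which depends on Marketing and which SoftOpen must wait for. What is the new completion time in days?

30

Originally the project takes 21 days.
With Z inserted, SoftOpen now waits for max(Lease, Marketing, Z).
New critical path: Design→Kitchen→Marketing→Z→SoftOpen = 9+6+4+9+2 = 30 ⇒ 30 days.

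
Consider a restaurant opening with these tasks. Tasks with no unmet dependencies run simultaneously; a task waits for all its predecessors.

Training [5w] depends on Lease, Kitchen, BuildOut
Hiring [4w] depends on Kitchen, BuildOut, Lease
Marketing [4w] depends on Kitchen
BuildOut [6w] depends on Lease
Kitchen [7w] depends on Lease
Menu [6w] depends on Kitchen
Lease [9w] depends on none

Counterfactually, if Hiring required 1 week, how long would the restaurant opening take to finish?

Baseline: Lease→Kitchen→Menu = 9+7+6 = 22 → 22 weeks.
The longest path through Hiring is only 20 weeks, so Hiring has float 2.
That remains the longest chain; total 22 weeks.

22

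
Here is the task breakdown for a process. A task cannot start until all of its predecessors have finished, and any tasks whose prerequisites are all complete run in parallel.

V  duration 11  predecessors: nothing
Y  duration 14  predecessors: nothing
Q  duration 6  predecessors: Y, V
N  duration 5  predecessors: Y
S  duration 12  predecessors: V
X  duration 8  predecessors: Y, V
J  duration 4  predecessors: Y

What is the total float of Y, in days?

1

The longest chain is V→S = 11+12 = 23; overall finish 23 days.
Longest path through Y: 22 days (earliest finish 14, latest finish 15).
So Y can slip 15 − 14 = 1 day.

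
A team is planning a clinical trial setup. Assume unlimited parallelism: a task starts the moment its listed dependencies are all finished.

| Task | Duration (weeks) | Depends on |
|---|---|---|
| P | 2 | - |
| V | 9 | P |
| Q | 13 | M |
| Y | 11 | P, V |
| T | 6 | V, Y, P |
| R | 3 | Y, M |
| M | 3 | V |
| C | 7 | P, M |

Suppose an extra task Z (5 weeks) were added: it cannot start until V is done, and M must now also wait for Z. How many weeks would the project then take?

32

Originally the project takes 28 weeks.
With Z inserted, M now waits for max(V, Z).
New critical path: P→V→Z→M→Q = 2+9+5+3+13 = 32 ⇒ 32 weeks.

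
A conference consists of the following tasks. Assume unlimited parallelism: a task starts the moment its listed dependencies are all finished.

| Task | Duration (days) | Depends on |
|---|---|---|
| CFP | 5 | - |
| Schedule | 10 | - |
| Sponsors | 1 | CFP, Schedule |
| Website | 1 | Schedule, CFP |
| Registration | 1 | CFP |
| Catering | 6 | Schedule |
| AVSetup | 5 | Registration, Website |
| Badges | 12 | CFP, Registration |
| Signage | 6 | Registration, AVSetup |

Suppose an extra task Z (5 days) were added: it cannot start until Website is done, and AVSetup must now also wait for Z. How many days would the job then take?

Originally the job takes 22 days.
With Z inserted, AVSetup now waits for max(Registration, Website, Z).
New critical path: Schedule→Website→Z→AVSetup→Signage = 10+1+5+5+6 = 27 ⇒ 27 days.

27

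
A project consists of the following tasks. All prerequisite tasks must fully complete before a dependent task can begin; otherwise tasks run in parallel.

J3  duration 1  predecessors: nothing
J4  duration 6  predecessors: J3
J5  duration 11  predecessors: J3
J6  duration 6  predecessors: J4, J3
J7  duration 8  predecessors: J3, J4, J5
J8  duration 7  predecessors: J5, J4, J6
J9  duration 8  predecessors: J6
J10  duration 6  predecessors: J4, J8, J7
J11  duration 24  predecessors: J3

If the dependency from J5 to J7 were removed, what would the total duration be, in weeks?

26

Before: longest chain J3→J4→J6→J8→J10 = 1+6+6+7+6 = 26, finish 26.
Without J5→J7, J7's earliest start moves from 12 to 7.
The longest chain is now J3→J4→J6→J8→J10 = 1+6+6+7+6 = 26, so the plan takes 26 weeks.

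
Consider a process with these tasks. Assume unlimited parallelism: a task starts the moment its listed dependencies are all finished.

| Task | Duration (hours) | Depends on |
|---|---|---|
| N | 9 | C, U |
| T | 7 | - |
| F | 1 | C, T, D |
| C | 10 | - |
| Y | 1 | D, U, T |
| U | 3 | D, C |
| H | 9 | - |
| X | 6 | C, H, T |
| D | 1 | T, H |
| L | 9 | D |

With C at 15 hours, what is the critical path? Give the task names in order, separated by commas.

C, U, N

Baseline: C→U→N = 10+3+9 = 22 → 22 hours.
C is on the critical path; changing it to 15 makes that path 27 hours.
The critical path is still C→U→N; finish is now 27 hours.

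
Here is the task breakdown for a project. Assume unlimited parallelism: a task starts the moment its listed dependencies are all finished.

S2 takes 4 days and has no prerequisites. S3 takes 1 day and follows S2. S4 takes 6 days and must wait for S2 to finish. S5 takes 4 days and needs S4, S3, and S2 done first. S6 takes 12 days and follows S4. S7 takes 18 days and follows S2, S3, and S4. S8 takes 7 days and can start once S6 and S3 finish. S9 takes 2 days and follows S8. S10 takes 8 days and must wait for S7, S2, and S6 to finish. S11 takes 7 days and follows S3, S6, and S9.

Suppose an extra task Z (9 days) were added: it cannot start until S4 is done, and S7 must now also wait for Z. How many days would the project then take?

Originally the project takes 38 days.
With Z inserted, S7 now waits for max(S2, S3, S4, Z).
New critical path: S2→S4→Z→S7→S10 = 4+6+9+18+8 = 45 ⇒ 45 days.

45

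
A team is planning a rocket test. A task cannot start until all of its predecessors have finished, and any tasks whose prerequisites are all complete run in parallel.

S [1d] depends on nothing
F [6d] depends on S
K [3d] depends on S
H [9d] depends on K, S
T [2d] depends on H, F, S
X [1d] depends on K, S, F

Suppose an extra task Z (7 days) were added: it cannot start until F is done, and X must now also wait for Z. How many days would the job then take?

Originally the job takes 15 days.
With Z inserted, X now waits for max(K, S, F, Z).
New critical path: S→F→Z→X = 1+6+7+1 = 15 ⇒ 15 days.

15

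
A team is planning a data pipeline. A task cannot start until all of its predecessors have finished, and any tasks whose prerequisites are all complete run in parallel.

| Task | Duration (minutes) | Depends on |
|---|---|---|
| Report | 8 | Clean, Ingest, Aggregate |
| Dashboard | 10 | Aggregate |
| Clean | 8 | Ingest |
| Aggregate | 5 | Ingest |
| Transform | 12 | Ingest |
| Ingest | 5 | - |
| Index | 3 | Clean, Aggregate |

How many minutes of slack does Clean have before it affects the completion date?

0

The longest chain is Ingest→Clean→Report = 5+8+8 = 21; overall finish 21 minutes.
The longest chain containing Clean totals 21 minutes.
Slack of Clean = 5 − 5 = 0 minutes.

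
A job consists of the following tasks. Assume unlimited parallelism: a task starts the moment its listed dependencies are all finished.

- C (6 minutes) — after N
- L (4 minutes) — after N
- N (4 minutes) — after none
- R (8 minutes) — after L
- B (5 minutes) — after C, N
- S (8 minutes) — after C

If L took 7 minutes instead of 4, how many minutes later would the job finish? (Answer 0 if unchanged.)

1

Critical path before the change: N→C→S = 4+6+8 = 18 giving 18 minutes.
L has 2 minutes of float (longest path through it is 16).
New critical path: N→L→R = 4+7+8 = 19 ⇒ 19 minutes.
Change in finish: 19 − 18 = +1 minutes.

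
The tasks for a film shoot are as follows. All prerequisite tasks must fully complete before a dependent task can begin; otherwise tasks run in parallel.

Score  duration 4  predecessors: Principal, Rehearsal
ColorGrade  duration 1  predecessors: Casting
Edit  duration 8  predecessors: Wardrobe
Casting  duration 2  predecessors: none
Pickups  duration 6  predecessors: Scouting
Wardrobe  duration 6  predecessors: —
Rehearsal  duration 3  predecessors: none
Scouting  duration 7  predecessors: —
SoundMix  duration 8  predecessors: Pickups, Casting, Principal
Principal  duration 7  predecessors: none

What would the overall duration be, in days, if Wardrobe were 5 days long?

Baseline: Scouting→Pickups→SoundMix = 7+6+8 = 21 → 21 days.
Wardrobe has 7 days of float (longest path through it is 14).
No other chain overtakes it, so the finish is 21 days.

21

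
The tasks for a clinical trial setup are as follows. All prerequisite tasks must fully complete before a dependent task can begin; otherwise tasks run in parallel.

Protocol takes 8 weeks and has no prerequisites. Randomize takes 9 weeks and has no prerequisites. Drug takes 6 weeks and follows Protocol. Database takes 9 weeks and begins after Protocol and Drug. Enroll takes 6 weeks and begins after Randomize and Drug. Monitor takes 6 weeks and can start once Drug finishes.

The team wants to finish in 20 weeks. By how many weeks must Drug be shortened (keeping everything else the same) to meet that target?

3

Current finish: 23 weeks; target: 20.
Drug is on every critical path, so each week cut from Drug cuts the finish by one (this holds down to a finish of 18).
Need 23 − 20 = 3 weeks off Drug → Drug becomes 3 weeks, finish becomes 20.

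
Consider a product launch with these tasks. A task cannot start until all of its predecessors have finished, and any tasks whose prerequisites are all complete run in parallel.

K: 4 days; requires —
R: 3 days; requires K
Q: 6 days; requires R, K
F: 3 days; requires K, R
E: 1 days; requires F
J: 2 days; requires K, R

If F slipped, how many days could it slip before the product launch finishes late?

Critical path: K→R→Q = 4+3+6 = 13, so the finish is 13 days.
Longest path through F: 11 days (earliest finish 10, latest finish 12).
Slack of F = 9 − 7 = 2 days.

2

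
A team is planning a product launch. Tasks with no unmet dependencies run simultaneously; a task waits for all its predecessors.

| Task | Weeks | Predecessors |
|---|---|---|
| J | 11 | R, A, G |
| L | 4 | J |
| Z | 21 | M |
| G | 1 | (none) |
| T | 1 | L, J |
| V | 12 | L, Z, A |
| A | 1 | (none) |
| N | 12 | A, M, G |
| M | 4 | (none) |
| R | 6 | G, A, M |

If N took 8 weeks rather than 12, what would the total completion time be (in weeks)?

37

Actual critical path: M→R→J→L→V = 4+6+11+4+12 = 37 ⇒ 37 weeks.
N is off the critical path — its longest chain is 16 weeks, giving 21 of slack.
That remains the longest chain; total 37 weeks.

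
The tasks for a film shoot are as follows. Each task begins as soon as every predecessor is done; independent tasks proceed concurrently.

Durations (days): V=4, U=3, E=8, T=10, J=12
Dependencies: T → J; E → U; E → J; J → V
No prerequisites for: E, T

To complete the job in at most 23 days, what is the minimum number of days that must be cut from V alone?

Current finish: 26 days; target: 23.
V is on every critical path, so each day cut from V cuts the finish by one (this holds down to a finish of 23).
Need 26 − 23 = 3 days off V → V becomes 1 day, finish becomes 23.

3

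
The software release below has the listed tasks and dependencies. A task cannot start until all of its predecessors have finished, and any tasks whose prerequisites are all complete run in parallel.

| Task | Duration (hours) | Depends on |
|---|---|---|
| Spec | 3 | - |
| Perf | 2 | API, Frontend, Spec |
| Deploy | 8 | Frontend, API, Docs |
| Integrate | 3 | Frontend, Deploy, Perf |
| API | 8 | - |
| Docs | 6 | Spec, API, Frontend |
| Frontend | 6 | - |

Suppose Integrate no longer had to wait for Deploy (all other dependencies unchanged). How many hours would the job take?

22

Before: longest chain API→Docs→Deploy→Integrate = 8+6+8+3 = 25, finish 25.
Without Deploy→Integrate, Integrate's earliest start moves from 22 to 10.
New critical path: API→Docs→Deploy = 8+6+8 = 22 ⇒ 22 hours.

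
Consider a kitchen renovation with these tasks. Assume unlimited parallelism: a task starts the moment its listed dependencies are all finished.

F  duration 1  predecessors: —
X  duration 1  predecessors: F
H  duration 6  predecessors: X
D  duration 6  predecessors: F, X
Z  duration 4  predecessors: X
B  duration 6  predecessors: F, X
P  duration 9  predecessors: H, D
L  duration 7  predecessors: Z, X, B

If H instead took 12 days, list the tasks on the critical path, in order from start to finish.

As given, the longest chain is F→X→H→P = 1+1+6+9 = 17, so the finish is 17 days.
H is on the critical path; changing it to 12 makes that path 23 days.
No other chain overtakes it, so the finish is 23 days.

F, X, H, P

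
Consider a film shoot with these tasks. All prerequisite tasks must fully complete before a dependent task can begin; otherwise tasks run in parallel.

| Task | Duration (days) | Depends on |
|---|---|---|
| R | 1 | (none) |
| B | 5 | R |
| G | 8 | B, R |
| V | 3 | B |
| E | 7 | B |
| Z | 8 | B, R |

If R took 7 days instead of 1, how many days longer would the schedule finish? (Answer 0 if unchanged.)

6

Critical path before the change: R→B→G = 1+5+8 = 14 giving 14 days.
R is on the critical path; changing it to 7 makes that path 20 days.
That remains the longest chain; total 20 days.
Change in finish: 20 − 14 = +6 days.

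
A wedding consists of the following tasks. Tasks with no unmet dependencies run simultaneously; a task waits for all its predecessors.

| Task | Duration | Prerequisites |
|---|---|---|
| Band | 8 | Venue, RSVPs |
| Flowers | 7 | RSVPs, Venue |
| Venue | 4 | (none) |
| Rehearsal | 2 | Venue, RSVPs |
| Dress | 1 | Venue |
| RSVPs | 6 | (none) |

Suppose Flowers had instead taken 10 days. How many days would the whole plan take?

16

As given, the longest chain is RSVPs→Band = 6+8 = 14, so the finish is 14 days.
Flowers has 1 day of float (longest path through it is 13).
Now RSVPs→Flowers = 6+10 = 16 is longest, so the finish becomes 16 days.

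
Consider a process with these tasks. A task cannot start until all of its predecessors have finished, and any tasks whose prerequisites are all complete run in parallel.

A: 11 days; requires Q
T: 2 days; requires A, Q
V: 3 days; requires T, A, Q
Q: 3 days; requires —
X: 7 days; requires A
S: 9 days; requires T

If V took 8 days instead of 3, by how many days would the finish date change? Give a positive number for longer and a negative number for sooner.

0

As given, the longest chain is Q→A→T→S = 3+11+2+9 = 25, so the finish is 25 days.
The longest path through V is only 19 days, so V has float 6.
The critical path is still Q→A→T→S; finish is now 25 days.
Change in finish: 25 − 25 = +0 days.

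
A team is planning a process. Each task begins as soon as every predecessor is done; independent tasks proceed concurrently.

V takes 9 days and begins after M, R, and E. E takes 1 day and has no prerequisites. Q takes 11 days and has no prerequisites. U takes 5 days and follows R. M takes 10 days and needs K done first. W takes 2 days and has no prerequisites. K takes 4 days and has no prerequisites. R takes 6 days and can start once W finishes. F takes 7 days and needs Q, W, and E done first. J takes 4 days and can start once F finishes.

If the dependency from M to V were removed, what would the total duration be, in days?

22

With the dependency in place, K→M→V = 4+10+9 = 23 sets the finish at 23 days.
Without M→V, V's earliest start moves from 14 to 8.
The longest chain is now Q→F→J = 11+7+4 = 22, so the schedule takes 22 days.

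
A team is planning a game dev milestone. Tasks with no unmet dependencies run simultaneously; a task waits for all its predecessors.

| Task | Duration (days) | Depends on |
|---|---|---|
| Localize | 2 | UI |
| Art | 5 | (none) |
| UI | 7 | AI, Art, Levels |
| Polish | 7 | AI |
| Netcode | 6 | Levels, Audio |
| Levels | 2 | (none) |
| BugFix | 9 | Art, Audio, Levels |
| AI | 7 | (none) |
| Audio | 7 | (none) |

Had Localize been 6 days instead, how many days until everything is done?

The binding path is AI→UI→Localize = 7+7+2 = 16; finish at 16 days.
Since Localize is critical, the +4 change carries straight to that chain (now 20 days).
That remains the longest chain; total 20 days.

20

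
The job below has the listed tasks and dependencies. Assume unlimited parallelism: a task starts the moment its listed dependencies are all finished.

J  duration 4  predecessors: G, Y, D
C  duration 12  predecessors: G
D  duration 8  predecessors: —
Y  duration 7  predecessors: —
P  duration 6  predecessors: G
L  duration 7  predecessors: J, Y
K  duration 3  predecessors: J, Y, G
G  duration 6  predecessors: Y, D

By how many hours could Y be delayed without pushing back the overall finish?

The longest chain is D→G→C = 8+6+12 = 26; overall finish 26 hours.
The longest chain containing Y totals 25 hours.
Float = 26 − 25 = 1.

1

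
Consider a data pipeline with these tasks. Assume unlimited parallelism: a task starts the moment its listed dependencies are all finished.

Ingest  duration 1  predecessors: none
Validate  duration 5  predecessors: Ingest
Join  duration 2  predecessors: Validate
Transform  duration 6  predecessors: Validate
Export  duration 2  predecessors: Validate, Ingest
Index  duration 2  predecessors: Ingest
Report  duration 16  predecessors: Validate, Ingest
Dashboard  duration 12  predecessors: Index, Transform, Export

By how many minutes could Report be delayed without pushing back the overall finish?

2

Critical path: Ingest→Validate→Transform→Dashboard = 1+5+6+12 = 24, so the finish is 24 minutes.
The longest chain containing Report totals 22 minutes.
Slack of Report = 8 − 6 = 2 minutes.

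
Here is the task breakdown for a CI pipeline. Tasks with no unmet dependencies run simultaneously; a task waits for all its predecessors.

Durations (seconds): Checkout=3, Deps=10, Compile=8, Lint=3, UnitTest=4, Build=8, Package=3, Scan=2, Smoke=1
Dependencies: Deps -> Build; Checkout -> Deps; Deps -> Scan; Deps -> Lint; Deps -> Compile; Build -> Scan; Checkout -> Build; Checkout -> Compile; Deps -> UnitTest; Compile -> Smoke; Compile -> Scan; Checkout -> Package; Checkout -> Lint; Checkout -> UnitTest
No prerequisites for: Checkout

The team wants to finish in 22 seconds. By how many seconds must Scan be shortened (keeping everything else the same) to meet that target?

Current finish: 23 seconds; target: 22.
Scan is on every critical path, so each second cut from Scan cuts the finish by one (this holds down to a finish of 22).
Need 23 − 22 = 1 second off Scan → Scan becomes 1 second, finish becomes 22.

1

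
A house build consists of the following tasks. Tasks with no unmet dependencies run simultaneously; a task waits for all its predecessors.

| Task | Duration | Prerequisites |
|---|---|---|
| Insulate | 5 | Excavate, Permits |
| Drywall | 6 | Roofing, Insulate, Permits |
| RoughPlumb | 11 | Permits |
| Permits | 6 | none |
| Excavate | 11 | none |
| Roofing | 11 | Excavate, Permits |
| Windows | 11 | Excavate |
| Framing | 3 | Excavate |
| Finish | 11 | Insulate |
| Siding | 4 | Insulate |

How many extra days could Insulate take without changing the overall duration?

Excavate→Roofing→Drywall = 11+11+6 = 28 sets the makespan at 28 days.
The longest chain containing Insulate totals 27 days.
Slack of Insulate = 12 − 11 = 1 day.

1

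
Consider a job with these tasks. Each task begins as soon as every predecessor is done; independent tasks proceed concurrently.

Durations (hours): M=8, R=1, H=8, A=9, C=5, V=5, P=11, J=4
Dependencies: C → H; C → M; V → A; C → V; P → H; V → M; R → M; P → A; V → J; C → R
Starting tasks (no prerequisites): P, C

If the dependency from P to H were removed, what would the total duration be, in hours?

Original critical path: P→A = 11+9 = 20 ⇒ 20 hours.
Without P→H, H's earliest start moves from 11 to 5.
The longest chain is now P→A = 11+9 = 20, so the project takes 20 hours.

20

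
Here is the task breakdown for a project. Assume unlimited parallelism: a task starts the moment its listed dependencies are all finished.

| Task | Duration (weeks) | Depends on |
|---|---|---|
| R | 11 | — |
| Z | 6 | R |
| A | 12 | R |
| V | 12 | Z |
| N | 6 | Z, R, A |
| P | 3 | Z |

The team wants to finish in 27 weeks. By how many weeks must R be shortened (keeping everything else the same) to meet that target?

2

Current finish: 29 weeks; target: 27.
R is on every critical path, so each week cut from R cuts the finish by one (this holds down to a finish of 19).
Need 29 − 27 = 2 weeks off R → R becomes 9 weeks, finish becomes 27.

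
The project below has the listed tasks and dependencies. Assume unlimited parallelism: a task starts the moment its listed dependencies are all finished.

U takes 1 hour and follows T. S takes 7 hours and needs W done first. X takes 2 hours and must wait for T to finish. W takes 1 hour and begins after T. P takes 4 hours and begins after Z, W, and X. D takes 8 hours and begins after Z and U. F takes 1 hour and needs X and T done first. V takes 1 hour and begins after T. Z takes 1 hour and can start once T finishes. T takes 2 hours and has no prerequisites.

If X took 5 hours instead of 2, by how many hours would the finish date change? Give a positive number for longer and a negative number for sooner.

Baseline: T→U→D = 2+1+8 = 11 → 11 hours.
The longest path through X is only 8 hours, so X has float 3.
That remains the longest chain; total 11 hours.
Change in finish: 11 − 11 = +0 hours.

0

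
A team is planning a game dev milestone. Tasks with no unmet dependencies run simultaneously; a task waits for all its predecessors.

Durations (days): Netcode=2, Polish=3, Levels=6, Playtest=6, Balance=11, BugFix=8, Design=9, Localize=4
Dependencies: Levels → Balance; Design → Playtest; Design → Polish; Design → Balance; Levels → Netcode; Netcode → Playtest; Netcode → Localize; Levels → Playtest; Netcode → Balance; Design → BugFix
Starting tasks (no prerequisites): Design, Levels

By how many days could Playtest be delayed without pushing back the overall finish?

The longest chain is Design→Balance = 9+11 = 20; overall finish 20 days.
Playtest finishes as early as 15 and must finish by 20.
So Playtest can slip 20 − 15 = 5 days.

5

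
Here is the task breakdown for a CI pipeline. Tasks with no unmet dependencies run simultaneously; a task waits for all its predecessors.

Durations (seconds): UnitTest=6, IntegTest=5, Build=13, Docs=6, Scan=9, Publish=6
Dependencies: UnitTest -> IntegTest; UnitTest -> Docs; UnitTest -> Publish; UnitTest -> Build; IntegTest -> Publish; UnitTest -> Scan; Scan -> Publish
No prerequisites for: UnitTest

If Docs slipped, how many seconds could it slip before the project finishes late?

9

The longest chain is UnitTest→Scan→Publish = 6+9+6 = 21; overall finish 21 seconds.
Docs finishes as early as 12 and must finish by 21.
So Docs can slip 21 − 12 = 9 seconds.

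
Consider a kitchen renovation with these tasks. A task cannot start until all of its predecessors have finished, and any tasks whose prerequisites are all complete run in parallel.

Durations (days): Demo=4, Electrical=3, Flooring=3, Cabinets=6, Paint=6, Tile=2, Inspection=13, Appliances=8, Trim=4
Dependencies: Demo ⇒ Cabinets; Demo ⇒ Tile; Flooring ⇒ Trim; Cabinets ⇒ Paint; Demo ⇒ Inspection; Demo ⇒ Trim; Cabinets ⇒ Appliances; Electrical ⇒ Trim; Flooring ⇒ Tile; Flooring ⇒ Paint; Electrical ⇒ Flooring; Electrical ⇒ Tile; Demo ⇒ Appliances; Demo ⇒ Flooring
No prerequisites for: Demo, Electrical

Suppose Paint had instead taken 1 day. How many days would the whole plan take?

Actual critical path: Demo→Cabinets→Appliances = 4+6+8 = 18 ⇒ 18 days.
The longest path through Paint is only 16 days, so Paint has float 2.
That remains the longest chain; total 18 days.

18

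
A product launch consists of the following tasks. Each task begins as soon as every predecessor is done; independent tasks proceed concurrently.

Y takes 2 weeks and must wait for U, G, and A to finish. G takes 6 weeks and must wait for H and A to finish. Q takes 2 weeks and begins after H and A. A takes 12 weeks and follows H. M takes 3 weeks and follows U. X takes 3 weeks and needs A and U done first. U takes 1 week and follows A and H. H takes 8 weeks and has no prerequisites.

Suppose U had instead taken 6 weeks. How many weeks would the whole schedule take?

29

Baseline: H→A→G→Y = 8+12+6+2 = 28 → 28 weeks.
The longest path through U is only 24 weeks, so U has float 4.
The binding chain switches to H→A→U→M = 8+12+6+3 = 29; finish 29 weeks.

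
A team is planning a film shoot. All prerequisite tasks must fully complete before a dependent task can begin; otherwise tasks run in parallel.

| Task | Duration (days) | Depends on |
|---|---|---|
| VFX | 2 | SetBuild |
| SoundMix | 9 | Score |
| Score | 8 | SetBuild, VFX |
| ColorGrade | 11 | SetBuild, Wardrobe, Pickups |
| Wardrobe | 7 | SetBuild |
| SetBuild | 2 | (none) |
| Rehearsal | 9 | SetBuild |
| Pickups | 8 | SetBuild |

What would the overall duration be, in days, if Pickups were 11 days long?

Critical path before the change: SetBuild→Pickups→ColorGrade = 2+8+11 = 21 giving 21 days.
Pickups is on the critical path; changing it to 11 makes that path 24 days.
No other chain overtakes it, so the finish is 24 days.

24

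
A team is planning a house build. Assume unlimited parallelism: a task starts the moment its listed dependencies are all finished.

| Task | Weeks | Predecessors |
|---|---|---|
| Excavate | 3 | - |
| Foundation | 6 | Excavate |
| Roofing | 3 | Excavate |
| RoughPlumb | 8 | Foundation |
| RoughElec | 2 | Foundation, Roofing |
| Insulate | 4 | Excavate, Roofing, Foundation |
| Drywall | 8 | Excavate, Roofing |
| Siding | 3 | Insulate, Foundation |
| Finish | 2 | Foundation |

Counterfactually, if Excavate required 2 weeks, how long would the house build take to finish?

16

Critical path before the change: Excavate→Foundation→RoughPlumb = 3+6+8 = 17 giving 17 weeks.
Excavate is on the critical path; changing it to 2 makes that path 16 weeks.
That remains the longest chain; total 16 weeks.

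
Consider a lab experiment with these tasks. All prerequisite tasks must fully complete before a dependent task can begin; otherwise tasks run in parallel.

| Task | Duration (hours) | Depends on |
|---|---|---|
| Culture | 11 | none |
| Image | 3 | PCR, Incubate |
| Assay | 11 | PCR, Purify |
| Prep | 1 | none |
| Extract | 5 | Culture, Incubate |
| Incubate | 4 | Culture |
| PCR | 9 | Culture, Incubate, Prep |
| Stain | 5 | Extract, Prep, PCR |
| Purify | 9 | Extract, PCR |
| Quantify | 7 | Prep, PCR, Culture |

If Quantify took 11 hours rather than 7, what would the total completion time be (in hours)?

44

Baseline: Culture→Incubate→PCR→Purify→Assay = 11+4+9+9+11 = 44 → 44 hours.
Quantify has 13 hours of float (longest path through it is 31).
No other chain overtakes it, so the finish is 44 hours.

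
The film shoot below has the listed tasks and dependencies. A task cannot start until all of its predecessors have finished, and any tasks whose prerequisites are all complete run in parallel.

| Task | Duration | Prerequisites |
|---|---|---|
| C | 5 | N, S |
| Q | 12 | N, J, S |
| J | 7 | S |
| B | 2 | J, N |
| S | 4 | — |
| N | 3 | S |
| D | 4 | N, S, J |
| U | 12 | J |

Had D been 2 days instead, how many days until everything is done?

Baseline: S→J→U = 4+7+12 = 23 → 23 days.
D has 8 days of float (longest path through it is 15).
No other chain overtakes it, so the finish is 23 days.

23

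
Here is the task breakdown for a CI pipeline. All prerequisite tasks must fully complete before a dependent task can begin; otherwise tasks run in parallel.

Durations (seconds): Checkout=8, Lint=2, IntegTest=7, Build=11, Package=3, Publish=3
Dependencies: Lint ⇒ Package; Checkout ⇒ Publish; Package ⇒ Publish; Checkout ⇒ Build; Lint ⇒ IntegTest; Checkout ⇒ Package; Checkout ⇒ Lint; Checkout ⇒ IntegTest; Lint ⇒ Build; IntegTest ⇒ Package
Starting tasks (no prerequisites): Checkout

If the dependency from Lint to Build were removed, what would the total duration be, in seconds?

Original critical path: Checkout→Lint→IntegTest→Package→Publish = 8+2+7+3+3 = 23 ⇒ 23 seconds.
Without Lint→Build, Build's earliest start moves from 10 to 8.
New critical path: Checkout→Lint→IntegTest→Package→Publish = 8+2+7+3+3 = 23 ⇒ 23 seconds.

23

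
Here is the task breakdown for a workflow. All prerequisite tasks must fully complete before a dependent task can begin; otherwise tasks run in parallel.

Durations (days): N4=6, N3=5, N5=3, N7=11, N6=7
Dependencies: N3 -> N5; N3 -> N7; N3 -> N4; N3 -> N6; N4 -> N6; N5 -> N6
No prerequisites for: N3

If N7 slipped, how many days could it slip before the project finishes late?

Critical path: N3→N4→N6 = 5+6+7 = 18, so the finish is 18 days.
N7 finishes as early as 16 and must finish by 18.
Slack of N7 = 7 − 5 = 2 days.

2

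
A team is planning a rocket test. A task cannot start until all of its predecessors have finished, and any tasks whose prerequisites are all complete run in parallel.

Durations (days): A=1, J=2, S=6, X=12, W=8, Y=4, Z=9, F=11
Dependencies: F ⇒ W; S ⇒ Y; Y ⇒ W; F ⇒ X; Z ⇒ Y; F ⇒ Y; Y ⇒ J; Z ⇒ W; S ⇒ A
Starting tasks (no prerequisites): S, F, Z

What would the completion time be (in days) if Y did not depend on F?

Original critical path: F→Y→W = 11+4+8 = 23 ⇒ 23 days.
Without F→Y, Y's earliest start moves from 11 to 9.
The longest chain is now F→X = 11+12 = 23, so the project takes 23 days.

23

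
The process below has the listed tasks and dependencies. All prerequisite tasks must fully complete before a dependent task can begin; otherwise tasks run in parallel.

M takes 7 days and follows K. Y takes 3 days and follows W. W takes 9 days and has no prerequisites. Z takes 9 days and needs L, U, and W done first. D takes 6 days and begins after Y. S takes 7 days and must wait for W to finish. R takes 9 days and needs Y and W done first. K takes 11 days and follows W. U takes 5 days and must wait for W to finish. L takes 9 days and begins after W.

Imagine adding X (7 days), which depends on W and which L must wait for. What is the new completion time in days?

Originally the process takes 27 days.
With X inserted, L now waits for max(W, X).
New critical path: W→X→L→Z = 9+7+9+9 = 34 ⇒ 34 days.

34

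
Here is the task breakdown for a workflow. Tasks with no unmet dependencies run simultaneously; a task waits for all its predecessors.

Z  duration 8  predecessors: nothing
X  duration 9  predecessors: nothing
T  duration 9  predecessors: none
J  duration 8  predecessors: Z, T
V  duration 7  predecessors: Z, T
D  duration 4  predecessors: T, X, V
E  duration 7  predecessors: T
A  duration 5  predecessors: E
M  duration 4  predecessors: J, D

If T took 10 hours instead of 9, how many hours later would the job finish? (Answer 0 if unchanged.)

1

The binding path is T→V→D→M = 9+7+4+4 = 24; finish at 24 hours.
Since T is critical, the +1 change carries straight to that chain (now 25 hours).
The critical path is still T→V→D→M; finish is now 25 hours.
Change in finish: 25 − 24 = +1 hours.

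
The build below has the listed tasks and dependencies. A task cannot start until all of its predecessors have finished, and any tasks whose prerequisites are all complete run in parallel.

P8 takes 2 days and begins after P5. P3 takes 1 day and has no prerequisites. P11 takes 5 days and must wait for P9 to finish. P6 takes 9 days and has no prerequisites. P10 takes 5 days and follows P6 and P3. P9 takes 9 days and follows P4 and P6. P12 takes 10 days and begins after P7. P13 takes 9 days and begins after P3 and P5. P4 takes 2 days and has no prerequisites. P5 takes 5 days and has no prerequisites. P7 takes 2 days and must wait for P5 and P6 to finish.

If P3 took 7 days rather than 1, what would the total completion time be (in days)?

23

Baseline: P6→P9→P11 = 9+9+5 = 23 → 23 days.
P3 is off the critical path — its longest chain is 10 days, giving 13 of slack.
That remains the longest chain; total 23 days.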